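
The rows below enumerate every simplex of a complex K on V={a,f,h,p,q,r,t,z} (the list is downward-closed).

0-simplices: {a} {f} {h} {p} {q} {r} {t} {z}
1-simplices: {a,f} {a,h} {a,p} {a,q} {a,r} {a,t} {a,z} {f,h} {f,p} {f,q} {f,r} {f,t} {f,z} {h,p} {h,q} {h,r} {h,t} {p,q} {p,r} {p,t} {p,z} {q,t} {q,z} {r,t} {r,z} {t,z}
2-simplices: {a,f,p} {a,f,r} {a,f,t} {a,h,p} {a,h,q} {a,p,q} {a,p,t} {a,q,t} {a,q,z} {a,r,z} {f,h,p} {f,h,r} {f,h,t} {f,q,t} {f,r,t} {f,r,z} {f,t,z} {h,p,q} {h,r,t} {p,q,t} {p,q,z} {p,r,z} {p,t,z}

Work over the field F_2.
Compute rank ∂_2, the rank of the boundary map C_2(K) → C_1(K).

n_0=8 n_1=26 n_2=23  [Z2]
∂1: piv[af,ah,ap,aq,ar,at,az] rk=7  ker:fh,fp,fq,fr,ft,fz,hp,hq,hr,ht,pq,pr,pt,pz,qt,qz,rt,rz,tz
∂2: piv[afp,afr,aft,ahp,ahq,apq,apt,aqt,aqz,arz,fhp,fhr,fht,fqt,frt,frz,ftz,pqz,prz] rk=19  ker:hpq,hrt,pqt,ptz
rk∂_2=19

rank∂_2=19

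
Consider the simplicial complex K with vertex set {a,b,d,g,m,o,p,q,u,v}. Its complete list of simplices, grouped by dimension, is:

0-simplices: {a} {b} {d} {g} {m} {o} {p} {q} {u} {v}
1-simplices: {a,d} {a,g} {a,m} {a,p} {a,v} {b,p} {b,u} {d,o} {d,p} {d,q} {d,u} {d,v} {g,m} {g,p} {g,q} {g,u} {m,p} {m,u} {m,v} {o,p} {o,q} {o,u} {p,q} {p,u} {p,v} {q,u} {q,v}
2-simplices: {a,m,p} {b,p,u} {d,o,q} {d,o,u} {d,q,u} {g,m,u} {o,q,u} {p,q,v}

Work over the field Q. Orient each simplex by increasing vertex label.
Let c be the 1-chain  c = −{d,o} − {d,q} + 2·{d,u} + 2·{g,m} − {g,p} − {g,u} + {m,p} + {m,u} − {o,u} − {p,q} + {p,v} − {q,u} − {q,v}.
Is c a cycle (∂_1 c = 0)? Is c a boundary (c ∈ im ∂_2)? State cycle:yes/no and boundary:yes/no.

cycle:yes boundary:no

n_0=10 n_1=27 n_2=8  [Q]
∂1: piv[ad,ag,am,ap,av,bp,bu,do,dq] rk=9  ker:dp,du,dv,gm,gp,gq,gu,mp,mu,mv,op,oq,ou,pq,pu,pv,qu,qv
∂2: piv[amp,bpu,doq,dou,dqu,gmu,pqv] rk=7  ker:oqu
∂1c = 0
c vs im∂2: residual ≠ 0 ⇒ not boundary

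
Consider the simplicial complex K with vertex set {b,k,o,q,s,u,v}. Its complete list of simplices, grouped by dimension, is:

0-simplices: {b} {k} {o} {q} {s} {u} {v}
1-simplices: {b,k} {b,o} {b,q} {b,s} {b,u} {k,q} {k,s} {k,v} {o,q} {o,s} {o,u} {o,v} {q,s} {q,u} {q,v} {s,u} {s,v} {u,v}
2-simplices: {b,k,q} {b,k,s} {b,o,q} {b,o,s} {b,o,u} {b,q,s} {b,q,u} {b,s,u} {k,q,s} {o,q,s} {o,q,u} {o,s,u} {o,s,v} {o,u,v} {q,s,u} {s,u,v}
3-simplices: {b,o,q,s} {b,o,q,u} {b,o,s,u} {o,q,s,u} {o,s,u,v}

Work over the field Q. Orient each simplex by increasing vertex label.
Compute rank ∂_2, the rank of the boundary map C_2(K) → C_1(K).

n_0=7 n_1=18 n_2=16 n_3=5  [Q]
∂1: piv[bk,bo,bq,bs,bu,kv] rk=6  ker:kq,ks,oq,os,ou,ov,qs,qu,qv,su,sv,uv
∂2: piv[bkq,bks,boq,bos,bou,bqs,bqu,bsu,osv,ouv] rk=10  ker:kqs,oqs,oqu,osu,qsu,suv
∂3: piv[boqs,boqu,bosu,oqsu,osuv] rk=5
rk∂_2=10

rank∂_2=10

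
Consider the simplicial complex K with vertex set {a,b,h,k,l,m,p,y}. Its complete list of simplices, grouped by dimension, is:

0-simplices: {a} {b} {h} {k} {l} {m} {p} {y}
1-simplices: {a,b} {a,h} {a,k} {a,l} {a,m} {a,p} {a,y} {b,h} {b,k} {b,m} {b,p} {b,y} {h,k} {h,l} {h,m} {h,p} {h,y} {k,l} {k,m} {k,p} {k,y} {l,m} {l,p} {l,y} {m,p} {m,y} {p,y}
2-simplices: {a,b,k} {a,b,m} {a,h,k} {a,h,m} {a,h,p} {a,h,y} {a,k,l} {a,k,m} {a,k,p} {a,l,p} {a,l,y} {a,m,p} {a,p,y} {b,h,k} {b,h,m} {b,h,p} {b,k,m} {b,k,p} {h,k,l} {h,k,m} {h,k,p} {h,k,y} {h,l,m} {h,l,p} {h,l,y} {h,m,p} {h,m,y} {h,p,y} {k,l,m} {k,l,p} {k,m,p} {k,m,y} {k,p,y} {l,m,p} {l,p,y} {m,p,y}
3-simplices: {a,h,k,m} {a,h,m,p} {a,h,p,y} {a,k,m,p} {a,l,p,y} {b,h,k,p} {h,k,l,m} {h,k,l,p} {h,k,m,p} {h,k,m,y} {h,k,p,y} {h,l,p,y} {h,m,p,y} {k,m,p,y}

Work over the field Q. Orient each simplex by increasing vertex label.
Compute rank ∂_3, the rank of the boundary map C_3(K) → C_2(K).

n_0=8 n_1=27 n_2=36 n_3=14  [Q]
∂1: piv[ab,ah,ak,al,am,ap,ay] rk=7  ker:bh,bk,bm,bp,by,hk,hl,hm,hp,hy,kl,km,kp,ky,lm,lp,ly,mp,my,py
∂2: piv[abk,abm,ahk,ahm,ahp,ahy,akl,akm,akp,alp,aly,amp,apy,bhk,bhp,hkl,hky,hlm,hmy] rk=19  ker:bhm,bkm,bkp,hkm,hkp,hlp,hly,hmp,hpy,klm,klp,kmp,kmy,kpy,lmp,lpy,mpy
∂3: piv[ahkm,ahmp,ahpy,akmp,alpy,bhkp,hklm,hklp,hkmp,hkmy,hkpy,hlpy,hmpy] rk=13  ker:kmpy
rk∂_3=13

rank∂_3=13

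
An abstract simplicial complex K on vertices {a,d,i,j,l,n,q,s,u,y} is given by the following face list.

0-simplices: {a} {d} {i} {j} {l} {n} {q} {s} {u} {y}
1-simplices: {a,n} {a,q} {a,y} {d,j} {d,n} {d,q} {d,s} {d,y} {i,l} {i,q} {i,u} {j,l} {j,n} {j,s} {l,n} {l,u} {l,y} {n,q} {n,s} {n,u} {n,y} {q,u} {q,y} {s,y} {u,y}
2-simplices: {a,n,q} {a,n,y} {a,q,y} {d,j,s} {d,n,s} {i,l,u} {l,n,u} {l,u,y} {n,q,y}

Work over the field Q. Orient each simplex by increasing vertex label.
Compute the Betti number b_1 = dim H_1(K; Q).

n_0=10 n_1=25 n_2=9  [Q]
∂1: piv[an,aq,ay,dj,dn,ds,il,iq,iu] rk=9  ker:dq,dy,jl,jn,js,ln,lu,ly,nq,ns,nu,ny,qu,qy,sy,uy
∂2: piv[anq,any,aqy,djs,dns,ilu,lnu,luy] rk=8  ker:nqy
b_1=(25−9)−8=8

b_1=8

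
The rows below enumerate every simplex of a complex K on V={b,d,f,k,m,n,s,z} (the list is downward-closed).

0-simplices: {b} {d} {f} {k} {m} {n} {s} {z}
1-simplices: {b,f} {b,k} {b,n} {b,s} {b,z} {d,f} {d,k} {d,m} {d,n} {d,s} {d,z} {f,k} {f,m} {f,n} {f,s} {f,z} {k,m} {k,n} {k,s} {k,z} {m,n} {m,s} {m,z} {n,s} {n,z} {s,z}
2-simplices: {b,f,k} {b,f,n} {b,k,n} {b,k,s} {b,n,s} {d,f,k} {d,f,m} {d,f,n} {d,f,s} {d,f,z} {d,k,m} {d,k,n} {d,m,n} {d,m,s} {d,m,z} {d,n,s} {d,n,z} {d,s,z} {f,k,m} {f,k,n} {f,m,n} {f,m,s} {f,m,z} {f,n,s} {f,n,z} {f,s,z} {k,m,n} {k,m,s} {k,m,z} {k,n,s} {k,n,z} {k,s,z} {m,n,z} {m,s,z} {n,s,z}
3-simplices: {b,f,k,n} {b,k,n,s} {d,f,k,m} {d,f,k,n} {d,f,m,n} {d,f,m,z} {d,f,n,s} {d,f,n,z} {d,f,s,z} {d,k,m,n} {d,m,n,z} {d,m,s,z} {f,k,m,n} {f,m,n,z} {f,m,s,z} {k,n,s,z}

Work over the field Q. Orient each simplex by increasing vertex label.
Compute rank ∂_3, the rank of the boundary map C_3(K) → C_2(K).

rank∂_3=14

n_0=8 n_1=26 n_2=35 n_3=16  [Q]
∂1: piv[bf,bk,bn,bs,bz,df,dm] rk=7  ker:dk,dn,ds,dz,fk,fm,fn,fs,fz,km,kn,ks,kz,mn,ms,mz,ns,nz,sz
∂2: piv[bfk,bfn,bkn,bks,bns,dfk,dfm,dfn,dfs,dfz,dkm,dmn,dms,dmz,dns,dnz,dsz,kmz] rk=18  ker:dkn,fkm,fkn,fmn,fms,fmz,fns,fnz,fsz,kmn,kms,kns,knz,ksz,mnz,msz,nsz
∂3: piv[bfkn,bkns,dfkm,dfkn,dfmn,dfmz,dfns,dfnz,dfsz,dkmn,dmnz,dmsz,fmsz,knsz] rk=14  ker:fkmn,fmnz
rk∂_3=14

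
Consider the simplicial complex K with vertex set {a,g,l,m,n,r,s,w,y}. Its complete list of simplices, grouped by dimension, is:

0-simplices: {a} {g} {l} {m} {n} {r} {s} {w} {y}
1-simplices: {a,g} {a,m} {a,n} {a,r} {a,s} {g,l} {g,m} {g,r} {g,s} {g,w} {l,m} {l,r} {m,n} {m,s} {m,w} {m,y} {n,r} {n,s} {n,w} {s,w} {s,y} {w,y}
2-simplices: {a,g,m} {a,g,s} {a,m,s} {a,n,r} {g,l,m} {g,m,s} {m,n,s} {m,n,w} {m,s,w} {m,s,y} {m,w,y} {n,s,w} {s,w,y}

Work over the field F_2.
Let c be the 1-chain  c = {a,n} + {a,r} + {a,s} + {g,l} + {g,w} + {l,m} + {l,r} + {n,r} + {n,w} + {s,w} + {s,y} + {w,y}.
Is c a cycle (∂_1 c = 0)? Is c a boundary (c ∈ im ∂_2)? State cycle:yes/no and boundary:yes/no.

n_0=9 n_1=22 n_2=13  [Z2]
∂1: piv[ag,am,an,ar,as,gl,gw,my] rk=8  ker:gm,gr,gs,lm,lr,mn,ms,mw,nr,ns,nw,sw,sy,wy
∂2: piv[agm,ags,ams,anr,glm,mns,mnw,msw,msy,mwy] rk=10  ker:gms,nsw,swy
∂1c = {a} + {l} + {m} + {n} + {r} + {s}

cycle:no boundary:no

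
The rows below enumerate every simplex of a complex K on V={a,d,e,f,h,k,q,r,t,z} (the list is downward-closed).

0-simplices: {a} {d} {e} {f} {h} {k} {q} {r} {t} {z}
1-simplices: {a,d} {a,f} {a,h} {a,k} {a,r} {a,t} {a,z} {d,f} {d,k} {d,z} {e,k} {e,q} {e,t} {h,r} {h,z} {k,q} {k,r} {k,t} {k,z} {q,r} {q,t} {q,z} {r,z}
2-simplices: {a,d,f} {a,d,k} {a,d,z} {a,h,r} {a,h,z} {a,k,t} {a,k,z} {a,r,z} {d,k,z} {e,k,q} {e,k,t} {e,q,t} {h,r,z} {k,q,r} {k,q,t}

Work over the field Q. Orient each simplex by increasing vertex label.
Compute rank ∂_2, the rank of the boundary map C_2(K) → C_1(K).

n_0=10 n_1=23 n_2=15  [Q]
∂1: piv[ad,af,ah,ak,ar,at,az,ek,eq] rk=9  ker:df,dk,dz,et,hr,hz,kq,kr,kt,kz,qr,qt,qz,rz
∂2: piv[adf,adk,adz,ahr,ahz,akt,akz,arz,ekq,ekt,eqt,kqr] rk=12  ker:dkz,hrz,kqt
rk∂_2=12

rank∂_2=12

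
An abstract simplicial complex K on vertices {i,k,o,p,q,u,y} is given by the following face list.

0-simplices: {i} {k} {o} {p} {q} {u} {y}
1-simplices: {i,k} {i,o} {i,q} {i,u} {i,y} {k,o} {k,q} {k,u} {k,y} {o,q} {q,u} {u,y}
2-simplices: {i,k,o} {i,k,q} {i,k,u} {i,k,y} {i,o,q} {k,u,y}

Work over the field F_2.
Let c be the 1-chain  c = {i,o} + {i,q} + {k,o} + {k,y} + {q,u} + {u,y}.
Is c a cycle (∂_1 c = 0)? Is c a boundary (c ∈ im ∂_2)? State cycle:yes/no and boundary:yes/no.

cycle:yes boundary:no

n_0=7 n_1=12 n_2=6  [Z2]
∂1: piv[ik,io,iq,iu,iy] rk=5  ker:ko,kq,ku,ky,oq,qu,uy
∂2: piv[iko,ikq,iku,iky,ioq,kuy] rk=6
∂1c = 0
c vs im∂2: residual ≠ 0 ⇒ not boundary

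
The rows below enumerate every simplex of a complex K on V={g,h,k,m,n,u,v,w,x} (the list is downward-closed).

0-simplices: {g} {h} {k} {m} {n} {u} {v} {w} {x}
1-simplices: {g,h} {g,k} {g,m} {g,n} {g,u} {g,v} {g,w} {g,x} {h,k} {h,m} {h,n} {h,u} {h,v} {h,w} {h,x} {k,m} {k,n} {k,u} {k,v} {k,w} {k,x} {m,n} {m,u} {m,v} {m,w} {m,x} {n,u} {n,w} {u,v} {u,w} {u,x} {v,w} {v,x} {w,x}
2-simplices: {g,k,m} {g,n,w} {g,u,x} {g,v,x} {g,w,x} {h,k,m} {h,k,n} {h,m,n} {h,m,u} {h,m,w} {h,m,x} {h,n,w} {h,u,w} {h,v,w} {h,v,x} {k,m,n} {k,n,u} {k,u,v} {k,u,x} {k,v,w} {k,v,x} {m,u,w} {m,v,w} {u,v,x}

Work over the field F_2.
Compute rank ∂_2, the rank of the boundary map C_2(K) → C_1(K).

rank∂_2=21

n_0=9 n_1=34 n_2=24  [Z2]
∂1: piv[gh,gk,gm,gn,gu,gv,gw,gx] rk=8  ker:hk,hm,hn,hu,hv,hw,hx,km,kn,ku,kv,kw,kx,mn,mu,mv,mw,mx,nu,nw,uv,uw,ux,vw,vx,wx
∂2: piv[gkm,gnw,gux,gvx,gwx,hkm,hkn,hmn,hmu,hmw,hmx,hnw,huw,hvw,hvx,knu,kuv,kux,kvw,kvx,mvw] rk=21  ker:kmn,muw,uvx
rk∂_2=21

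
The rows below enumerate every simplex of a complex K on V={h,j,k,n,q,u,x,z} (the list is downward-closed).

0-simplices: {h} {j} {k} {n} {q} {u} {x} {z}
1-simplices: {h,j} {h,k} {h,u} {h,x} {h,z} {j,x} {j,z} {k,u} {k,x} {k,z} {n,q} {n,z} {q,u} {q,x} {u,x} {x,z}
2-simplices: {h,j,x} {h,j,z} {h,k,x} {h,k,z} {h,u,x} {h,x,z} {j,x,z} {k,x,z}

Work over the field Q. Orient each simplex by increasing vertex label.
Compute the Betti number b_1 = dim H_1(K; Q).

n_0=8 n_1=16 n_2=8  [Q]
∂1: piv[hj,hk,hu,hx,hz,nq,nz] rk=7  ker:jx,jz,ku,kx,kz,qu,qx,ux,xz
∂2: piv[hjx,hjz,hkx,hkz,hux,hxz] rk=6  ker:jxz,kxz
b_1=(16−7)−6=3

b_1=3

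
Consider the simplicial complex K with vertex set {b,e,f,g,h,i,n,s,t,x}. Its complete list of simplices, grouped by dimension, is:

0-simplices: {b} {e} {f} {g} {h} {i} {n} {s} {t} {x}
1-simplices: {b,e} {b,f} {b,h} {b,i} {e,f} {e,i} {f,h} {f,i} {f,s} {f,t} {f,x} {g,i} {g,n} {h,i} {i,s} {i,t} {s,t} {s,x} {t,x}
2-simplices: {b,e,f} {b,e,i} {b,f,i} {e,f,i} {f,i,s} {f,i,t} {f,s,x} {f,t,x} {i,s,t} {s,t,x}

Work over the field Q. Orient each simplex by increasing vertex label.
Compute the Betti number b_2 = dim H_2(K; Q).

b_2=2

n_0=10 n_1=19 n_2=10  [Q]
∂1: piv[be,bf,bh,bi,fs,ft,fx,gi,gn] rk=9  ker:ef,ei,fh,fi,hi,is,it,st,sx,tx
∂2: piv[bef,bei,bfi,fis,fit,fsx,ftx,ist] rk=8  ker:efi,stx
b_2=(10−8)−0=2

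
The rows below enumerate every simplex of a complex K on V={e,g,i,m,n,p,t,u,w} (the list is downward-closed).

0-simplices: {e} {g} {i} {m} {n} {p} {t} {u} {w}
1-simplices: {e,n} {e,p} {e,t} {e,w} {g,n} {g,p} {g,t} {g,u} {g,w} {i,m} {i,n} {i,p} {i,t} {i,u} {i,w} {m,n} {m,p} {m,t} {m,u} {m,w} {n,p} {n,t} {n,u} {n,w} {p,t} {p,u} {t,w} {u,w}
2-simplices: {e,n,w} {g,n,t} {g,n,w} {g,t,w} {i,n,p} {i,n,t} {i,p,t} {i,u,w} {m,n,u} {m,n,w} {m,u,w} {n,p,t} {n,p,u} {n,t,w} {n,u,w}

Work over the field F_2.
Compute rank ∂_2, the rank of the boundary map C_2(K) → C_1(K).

rank∂_2=12

n_0=9 n_1=28 n_2=15  [Z2]
∂1: piv[en,ep,et,ew,gn,gu,im,in] rk=8  ker:gp,gt,gw,ip,it,iu,iw,mn,mp,mt,mu,mw,np,nt,nu,nw,pt,pu,tw,uw
∂2: piv[enw,gnt,gnw,gtw,inp,int,ipt,iuw,mnu,mnw,muw,npu] rk=12  ker:npt,ntw,nuw
rk∂_2=12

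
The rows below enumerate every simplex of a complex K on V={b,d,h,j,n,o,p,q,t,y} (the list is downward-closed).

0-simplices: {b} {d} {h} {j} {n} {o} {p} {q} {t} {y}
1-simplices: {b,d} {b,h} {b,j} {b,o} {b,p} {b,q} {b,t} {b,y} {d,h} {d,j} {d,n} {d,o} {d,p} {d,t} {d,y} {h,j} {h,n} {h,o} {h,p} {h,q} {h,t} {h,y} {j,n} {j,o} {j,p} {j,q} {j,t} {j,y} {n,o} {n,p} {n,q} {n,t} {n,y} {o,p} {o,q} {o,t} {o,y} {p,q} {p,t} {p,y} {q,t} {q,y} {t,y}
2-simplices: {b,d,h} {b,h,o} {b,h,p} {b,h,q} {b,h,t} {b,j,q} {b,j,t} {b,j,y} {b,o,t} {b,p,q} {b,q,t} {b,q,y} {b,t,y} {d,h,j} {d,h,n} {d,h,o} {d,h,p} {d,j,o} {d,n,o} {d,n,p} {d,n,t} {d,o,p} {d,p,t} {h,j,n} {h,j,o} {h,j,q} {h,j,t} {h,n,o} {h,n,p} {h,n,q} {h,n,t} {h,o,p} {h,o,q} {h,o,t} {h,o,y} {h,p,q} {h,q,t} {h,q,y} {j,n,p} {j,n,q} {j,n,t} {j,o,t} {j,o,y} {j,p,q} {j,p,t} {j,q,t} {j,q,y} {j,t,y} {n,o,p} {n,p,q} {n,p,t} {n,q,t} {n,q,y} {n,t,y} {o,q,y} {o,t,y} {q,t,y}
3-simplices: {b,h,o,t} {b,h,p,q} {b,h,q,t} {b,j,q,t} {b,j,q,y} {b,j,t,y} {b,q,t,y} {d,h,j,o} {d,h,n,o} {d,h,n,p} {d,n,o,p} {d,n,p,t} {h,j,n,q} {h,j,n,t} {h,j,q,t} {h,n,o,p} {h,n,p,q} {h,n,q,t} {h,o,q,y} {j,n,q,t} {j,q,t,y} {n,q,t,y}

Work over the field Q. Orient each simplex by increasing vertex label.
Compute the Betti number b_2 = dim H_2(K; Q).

b_2=5

n_0=10 n_1=43 n_2=57 n_3=22  [Q]
∂1: piv[bd,bh,bj,bo,bp,bq,bt,by,dn] rk=9  ker:dh,dj,do,dp,dt,dy,hj,hn,ho,hp,hq,ht,hy,jn,jo,jp,jq,jt,jy,no,np,nq,nt,ny,op,oq,ot,oy,pq,pt,py,qt,qy,ty
∂2: piv[bdh,bho,bhp,bhq,bht,bjq,bjt,bjy,bot,bpq,bqt,bqy,bty,dhj,dhn,dho,dhp,djo,dno,dnp,dnt,dop,dpt,hjn,hjq,hnq,hnt,hoq,hoy,hqy,jnp,nqy] rk=32  ker:hjo,hjt,hno,hnp,hop,hot,hpq,hqt,jnq,jnt,jot,joy,jpq,jpt,jqt,jqy,jty,nop,npq,npt,nqt,nty,oqy,oty,qty
∂3: piv[bhot,bhpq,bhqt,bjqt,bjqy,bjty,bqty,dhjo,dhno,dhnp,dnop,dnpt,hjnq,hjnt,hjqt,hnop,hnpq,hnqt,hoqy,nqty] rk=20  ker:jnqt,jqty
b_2=(57−32)−20=5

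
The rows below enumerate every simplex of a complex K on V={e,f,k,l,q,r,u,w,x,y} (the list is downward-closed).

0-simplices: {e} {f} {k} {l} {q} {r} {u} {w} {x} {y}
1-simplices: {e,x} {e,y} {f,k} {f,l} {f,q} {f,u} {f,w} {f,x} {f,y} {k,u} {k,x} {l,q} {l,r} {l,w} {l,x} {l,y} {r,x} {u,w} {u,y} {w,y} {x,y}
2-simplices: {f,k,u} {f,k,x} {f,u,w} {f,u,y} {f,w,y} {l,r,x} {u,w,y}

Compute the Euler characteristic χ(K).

χ(K)=-4

n_0=10 n_1=21 n_2=7
χ=+10−21+7=-4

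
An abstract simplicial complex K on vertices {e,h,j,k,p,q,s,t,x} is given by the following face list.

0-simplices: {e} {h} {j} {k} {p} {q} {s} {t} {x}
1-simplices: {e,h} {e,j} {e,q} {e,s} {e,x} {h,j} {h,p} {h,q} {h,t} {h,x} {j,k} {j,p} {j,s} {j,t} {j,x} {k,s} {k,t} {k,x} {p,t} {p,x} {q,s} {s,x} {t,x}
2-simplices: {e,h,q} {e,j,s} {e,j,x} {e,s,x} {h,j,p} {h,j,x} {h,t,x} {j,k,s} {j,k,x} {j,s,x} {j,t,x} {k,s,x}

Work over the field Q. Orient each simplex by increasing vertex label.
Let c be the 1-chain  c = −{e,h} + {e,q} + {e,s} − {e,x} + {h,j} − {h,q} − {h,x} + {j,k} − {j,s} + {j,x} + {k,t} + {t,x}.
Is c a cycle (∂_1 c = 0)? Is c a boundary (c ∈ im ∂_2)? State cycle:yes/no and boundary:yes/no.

n_0=9 n_1=23 n_2=12  [Q]
∂1: piv[eh,ej,eq,es,ex,hp,ht,jk] rk=8  ker:hj,hq,hx,jp,js,jt,jx,ks,kt,kx,pt,px,qs,sx,tx
∂2: piv[ehq,ejs,ejx,esx,hjp,hjx,htx,jks,jkx,jtx] rk=10  ker:jsx,ksx
∂1c = 0
c vs im∂2: residual ≠ 0 ⇒ not boundary

cycle:yes boundary:no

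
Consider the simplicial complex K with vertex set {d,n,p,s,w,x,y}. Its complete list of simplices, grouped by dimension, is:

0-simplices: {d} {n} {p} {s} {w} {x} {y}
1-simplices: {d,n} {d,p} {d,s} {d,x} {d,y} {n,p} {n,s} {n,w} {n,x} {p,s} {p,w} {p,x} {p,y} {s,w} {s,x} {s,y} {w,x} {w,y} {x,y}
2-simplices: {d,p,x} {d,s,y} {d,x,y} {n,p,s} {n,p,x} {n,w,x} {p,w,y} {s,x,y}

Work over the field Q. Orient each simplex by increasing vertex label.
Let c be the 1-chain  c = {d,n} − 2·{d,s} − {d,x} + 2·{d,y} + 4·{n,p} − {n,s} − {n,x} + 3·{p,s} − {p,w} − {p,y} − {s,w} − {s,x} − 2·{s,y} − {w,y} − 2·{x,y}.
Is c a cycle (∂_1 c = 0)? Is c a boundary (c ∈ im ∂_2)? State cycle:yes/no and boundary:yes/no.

n_0=7 n_1=19 n_2=8  [Q]
∂1: piv[dn,dp,ds,dx,dy,nw] rk=6  ker:np,ns,nx,ps,pw,px,py,sw,sx,sy,wx,wy,xy
∂2: piv[dpx,dsy,dxy,nps,npx,nwx,pwy,sxy] rk=8
∂1c = −{n} + 3·{p} + 4·{s} − {w} − {x} − 4·{y}

cycle:no boundary:no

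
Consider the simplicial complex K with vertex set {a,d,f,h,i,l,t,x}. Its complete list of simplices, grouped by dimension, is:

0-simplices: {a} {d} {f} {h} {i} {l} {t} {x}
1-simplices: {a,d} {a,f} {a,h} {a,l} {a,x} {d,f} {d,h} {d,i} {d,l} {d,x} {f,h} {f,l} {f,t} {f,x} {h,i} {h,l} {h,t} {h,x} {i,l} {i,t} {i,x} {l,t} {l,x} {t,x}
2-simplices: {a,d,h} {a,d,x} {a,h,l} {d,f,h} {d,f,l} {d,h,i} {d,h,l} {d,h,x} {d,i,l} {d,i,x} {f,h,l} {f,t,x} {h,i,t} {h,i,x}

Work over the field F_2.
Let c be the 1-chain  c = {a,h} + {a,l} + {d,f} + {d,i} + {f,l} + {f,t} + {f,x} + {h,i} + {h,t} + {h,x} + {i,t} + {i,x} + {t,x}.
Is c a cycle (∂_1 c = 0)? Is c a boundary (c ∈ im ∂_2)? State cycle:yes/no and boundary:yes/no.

cycle:yes boundary:yes

n_0=8 n_1=24 n_2=14  [Z2]
∂1: piv[ad,af,ah,al,ax,di,ft] rk=7  ker:df,dh,dl,dx,fh,fl,fx,hi,hl,ht,hx,il,it,ix,lt,lx,tx
∂2: piv[adh,adx,ahl,dfh,dfl,dhi,dhl,dhx,dil,dix,ftx,hit] rk=12  ker:fhl,hix
∂1c = 0
c vs im∂2: reduces to 0 ⇒ boundary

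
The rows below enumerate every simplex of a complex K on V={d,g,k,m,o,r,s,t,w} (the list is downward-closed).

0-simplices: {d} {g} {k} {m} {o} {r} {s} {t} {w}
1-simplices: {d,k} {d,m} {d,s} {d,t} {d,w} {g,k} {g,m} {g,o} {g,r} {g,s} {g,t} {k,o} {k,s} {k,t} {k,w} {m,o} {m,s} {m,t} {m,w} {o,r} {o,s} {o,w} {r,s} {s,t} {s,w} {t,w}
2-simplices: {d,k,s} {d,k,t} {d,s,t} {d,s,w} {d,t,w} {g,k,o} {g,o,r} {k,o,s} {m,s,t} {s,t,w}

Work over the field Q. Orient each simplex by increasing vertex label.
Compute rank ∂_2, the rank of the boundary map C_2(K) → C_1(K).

n_0=9 n_1=26 n_2=10  [Q]
∂1: piv[dk,dm,ds,dt,dw,gk,go,gr] rk=8  ker:gm,gs,gt,ko,ks,kt,kw,mo,ms,mt,mw,or,os,ow,rs,st,sw,tw
∂2: piv[dks,dkt,dst,dsw,dtw,gko,gor,kos,mst] rk=9  ker:stw
rk∂_2=9

rank∂_2=9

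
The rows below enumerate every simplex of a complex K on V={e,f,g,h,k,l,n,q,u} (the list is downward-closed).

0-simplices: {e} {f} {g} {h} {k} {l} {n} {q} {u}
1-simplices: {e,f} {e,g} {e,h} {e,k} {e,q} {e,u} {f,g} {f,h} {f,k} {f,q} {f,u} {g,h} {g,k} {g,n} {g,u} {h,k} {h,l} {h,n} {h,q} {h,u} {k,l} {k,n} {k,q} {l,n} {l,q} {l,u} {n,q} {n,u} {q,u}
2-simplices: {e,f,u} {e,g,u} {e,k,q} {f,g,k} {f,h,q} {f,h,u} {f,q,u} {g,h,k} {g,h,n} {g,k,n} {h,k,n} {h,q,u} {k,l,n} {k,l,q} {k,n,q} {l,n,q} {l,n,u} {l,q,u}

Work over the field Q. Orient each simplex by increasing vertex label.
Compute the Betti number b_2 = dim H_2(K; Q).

b_2=3

n_0=9 n_1=29 n_2=18  [Q]
∂1: piv[ef,eg,eh,ek,eq,eu,gn,hl] rk=8  ker:fg,fh,fk,fq,fu,gh,gk,gu,hk,hn,hq,hu,kl,kn,kq,ln,lq,lu,nq,nu,qu
∂2: piv[efu,egu,ekq,fgk,fhq,fhu,fqu,ghk,ghn,gkn,kln,klq,knq,lnu,lqu] rk=15  ker:hkn,hqu,lnq
b_2=(18−15)−0=3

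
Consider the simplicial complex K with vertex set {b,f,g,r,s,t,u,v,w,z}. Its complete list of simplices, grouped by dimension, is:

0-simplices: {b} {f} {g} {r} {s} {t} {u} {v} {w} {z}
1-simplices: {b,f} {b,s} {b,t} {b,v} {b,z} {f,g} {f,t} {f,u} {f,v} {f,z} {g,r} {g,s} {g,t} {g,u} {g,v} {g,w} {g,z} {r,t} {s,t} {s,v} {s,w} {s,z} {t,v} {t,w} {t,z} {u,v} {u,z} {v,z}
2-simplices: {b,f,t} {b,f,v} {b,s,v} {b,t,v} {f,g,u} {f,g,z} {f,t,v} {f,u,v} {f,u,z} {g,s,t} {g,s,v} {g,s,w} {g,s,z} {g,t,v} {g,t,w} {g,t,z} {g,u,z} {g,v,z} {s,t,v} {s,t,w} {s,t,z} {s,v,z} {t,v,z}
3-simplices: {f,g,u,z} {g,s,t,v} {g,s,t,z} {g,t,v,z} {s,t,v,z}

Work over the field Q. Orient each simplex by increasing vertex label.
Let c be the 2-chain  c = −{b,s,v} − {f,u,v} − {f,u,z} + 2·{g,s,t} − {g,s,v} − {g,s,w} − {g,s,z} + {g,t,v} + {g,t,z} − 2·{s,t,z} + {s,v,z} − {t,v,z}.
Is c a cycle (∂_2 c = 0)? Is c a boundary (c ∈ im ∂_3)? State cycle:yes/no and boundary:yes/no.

n_0=10 n_1=28 n_2=23 n_3=5  [Q]
∂1: piv[bf,bs,bt,bv,bz,fg,fu,gr,gw] rk=9  ker:ft,fv,fz,gs,gt,gu,gv,gz,rt,st,sv,sw,sz,tv,tw,tz,uv,uz,vz
∂2: piv[bft,bfv,bsv,btv,fgu,fgz,fuv,fuz,gst,gsv,gsw,gsz,gtv,gtw,gtz,gvz] rk=16  ker:ftv,guz,stv,stw,stz,svz,tvz
∂3: piv[fguz,gstv,gstz,gtvz,stvz] rk=5
∂2c = −{b,s} + {b,v} − 2·{f,u} + {f,v} + {f,z} − {g,s} + {g,w} − {s,v} − {s,w} − {u,v} − {u,z}

cycle:no boundary:no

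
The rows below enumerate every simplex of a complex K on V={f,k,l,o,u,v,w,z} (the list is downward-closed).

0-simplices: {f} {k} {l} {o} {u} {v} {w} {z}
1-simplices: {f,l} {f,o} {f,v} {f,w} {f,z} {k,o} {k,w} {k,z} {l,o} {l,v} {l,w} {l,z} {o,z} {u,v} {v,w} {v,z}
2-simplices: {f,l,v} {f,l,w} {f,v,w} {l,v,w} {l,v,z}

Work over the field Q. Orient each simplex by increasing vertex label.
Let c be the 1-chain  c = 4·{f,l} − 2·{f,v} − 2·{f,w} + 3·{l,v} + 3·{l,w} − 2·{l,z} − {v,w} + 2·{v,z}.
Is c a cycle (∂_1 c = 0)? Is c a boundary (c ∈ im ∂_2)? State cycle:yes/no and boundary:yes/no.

n_0=8 n_1=16 n_2=5  [Q]
∂1: piv[fl,fo,fv,fw,fz,ko,uv] rk=7  ker:kw,kz,lo,lv,lw,lz,oz,vw,vz
∂2: piv[flv,flw,fvw,lvz] rk=4  ker:lvw
∂1c = 0
c vs im∂2: reduces to 0 ⇒ boundary

cycle:yes boundary:yes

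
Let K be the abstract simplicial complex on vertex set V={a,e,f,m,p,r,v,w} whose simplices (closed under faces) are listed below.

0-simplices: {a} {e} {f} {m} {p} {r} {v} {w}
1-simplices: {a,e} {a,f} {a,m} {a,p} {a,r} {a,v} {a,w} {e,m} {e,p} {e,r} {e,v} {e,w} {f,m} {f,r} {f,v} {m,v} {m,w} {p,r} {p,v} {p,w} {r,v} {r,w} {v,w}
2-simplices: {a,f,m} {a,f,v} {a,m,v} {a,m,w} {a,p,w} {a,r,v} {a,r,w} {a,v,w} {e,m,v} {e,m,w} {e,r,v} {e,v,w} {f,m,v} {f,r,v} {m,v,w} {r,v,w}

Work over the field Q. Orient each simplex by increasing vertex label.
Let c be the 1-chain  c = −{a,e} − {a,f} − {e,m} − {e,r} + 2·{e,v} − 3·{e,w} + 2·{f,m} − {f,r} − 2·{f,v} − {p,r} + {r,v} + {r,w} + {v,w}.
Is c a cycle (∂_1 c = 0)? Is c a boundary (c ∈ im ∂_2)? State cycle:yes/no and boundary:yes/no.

cycle:no boundary:no

n_0=8 n_1=23 n_2=16  [Q]
∂1: piv[ae,af,am,ap,ar,av,aw] rk=7  ker:em,ep,er,ev,ew,fm,fr,fv,mv,mw,pr,pv,pw,rv,rw,vw
∂2: piv[afm,afv,amv,amw,apw,arv,arw,avw,emv,emw,erv,frv] rk=12  ker:evw,fmv,mvw,rvw
∂1c = 2·{a} + 2·{e} + {m} + {p} − 5·{r} − {w}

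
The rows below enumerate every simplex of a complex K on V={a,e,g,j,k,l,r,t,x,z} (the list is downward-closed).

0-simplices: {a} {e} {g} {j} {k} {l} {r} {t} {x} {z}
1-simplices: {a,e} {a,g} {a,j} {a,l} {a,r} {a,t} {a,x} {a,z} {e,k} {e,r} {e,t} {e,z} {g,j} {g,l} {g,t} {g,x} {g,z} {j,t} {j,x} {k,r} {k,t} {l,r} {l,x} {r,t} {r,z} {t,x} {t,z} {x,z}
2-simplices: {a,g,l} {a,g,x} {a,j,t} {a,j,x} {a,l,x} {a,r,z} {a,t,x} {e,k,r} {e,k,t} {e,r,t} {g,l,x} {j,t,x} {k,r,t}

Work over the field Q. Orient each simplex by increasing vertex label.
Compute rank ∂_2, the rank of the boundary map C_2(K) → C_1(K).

rank∂_2=10

n_0=10 n_1=28 n_2=13  [Q]
∂1: piv[ae,ag,aj,al,ar,at,ax,az,ek] rk=9  ker:er,et,ez,gj,gl,gt,gx,gz,jt,jx,kr,kt,lr,lx,rt,rz,tx,tz,xz
∂2: piv[agl,agx,ajt,ajx,alx,arz,atx,ekr,ekt,ert] rk=10  ker:glx,jtx,krt
rk∂_2=10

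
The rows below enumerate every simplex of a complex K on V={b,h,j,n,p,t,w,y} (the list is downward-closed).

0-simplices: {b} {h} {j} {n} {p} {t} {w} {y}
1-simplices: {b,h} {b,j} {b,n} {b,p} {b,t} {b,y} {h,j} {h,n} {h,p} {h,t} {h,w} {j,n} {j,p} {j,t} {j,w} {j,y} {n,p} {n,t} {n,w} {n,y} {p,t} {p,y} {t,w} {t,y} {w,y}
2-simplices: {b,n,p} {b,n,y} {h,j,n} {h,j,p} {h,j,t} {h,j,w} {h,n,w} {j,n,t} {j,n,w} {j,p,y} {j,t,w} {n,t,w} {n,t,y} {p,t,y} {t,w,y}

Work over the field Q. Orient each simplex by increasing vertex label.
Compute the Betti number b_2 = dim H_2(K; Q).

n_0=8 n_1=25 n_2=15  [Q]
∂1: piv[bh,bj,bn,bp,bt,by,hw] rk=7  ker:hj,hn,hp,ht,jn,jp,jt,jw,jy,np,nt,nw,ny,pt,py,tw,ty,wy
∂2: piv[bnp,bny,hjn,hjp,hjt,hjw,hnw,jnt,jpy,jtw,nty,pty,twy] rk=13  ker:jnw,ntw
b_2=(15−13)−0=2

b_2=2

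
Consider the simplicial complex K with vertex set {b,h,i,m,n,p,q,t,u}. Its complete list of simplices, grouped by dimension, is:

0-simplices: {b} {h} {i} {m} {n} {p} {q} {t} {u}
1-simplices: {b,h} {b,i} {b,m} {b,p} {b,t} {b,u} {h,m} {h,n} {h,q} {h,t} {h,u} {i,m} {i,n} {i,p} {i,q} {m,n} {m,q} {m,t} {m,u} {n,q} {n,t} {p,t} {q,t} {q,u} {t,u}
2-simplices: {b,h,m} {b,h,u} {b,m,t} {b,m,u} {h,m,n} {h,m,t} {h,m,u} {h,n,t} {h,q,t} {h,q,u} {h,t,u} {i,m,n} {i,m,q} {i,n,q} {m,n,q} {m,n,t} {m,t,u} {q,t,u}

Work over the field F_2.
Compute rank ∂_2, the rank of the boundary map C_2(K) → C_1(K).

n_0=9 n_1=25 n_2=18  [Z2]
∂1: piv[bh,bi,bm,bp,bt,bu,hn,hq] rk=8  ker:hm,ht,hu,im,in,ip,iq,mn,mq,mt,mu,nq,nt,pt,qt,qu,tu
∂2: piv[bhm,bhu,bmt,bmu,hmn,hmt,hnt,hqt,hqu,htu,imn,imq,inq] rk=13  ker:hmu,mnq,mnt,mtu,qtu
rk∂_2=13

rank∂_2=13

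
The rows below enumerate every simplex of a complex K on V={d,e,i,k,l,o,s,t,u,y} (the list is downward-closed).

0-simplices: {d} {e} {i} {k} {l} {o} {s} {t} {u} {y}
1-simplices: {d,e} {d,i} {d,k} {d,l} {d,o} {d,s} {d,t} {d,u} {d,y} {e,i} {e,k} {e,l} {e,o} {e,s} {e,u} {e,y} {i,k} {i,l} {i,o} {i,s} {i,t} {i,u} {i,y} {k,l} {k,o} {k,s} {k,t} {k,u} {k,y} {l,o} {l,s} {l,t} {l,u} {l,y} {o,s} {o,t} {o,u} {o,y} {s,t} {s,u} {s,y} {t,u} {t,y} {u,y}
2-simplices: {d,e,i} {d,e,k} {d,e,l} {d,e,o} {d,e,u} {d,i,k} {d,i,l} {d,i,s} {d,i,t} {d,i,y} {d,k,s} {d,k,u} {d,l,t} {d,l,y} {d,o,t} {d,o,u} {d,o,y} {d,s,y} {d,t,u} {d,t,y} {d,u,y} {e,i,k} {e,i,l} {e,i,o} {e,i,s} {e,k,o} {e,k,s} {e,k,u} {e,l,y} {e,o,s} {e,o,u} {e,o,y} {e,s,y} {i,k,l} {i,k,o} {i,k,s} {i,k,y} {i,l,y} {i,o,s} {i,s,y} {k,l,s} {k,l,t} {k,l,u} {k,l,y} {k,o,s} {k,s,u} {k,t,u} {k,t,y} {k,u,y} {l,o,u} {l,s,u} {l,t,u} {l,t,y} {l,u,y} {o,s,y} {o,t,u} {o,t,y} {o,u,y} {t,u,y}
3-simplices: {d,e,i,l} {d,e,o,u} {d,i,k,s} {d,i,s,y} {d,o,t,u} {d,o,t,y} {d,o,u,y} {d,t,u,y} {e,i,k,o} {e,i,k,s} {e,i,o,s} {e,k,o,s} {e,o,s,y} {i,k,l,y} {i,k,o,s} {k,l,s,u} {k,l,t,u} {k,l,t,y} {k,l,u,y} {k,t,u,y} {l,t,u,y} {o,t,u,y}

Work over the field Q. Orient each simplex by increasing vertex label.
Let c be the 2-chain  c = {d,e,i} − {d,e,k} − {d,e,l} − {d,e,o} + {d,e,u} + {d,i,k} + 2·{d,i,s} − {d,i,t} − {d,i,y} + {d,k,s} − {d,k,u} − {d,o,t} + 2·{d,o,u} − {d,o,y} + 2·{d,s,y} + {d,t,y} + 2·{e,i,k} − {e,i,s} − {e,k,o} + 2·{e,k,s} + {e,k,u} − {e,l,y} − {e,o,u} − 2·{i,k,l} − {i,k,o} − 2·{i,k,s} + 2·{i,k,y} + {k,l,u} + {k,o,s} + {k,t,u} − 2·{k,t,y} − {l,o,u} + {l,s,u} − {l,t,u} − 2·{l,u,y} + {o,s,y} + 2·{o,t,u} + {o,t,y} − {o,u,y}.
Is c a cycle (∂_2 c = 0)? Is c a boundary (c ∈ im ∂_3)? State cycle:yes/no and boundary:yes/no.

n_0=10 n_1=44 n_2=59 n_3=22  [Q]
∂1: piv[de,di,dk,dl,do,ds,dt,du,dy] rk=9  ker:ei,ek,el,eo,es,eu,ey,ik,il,io,is,it,iu,iy,kl,ko,ks,kt,ku,ky,lo,ls,lt,lu,ly,os,ot,ou,oy,st,su,sy,tu,ty,uy
∂2: piv[dei,dek,del,deo,deu,dik,dil,dis,dit,diy,dks,dku,dlt,dly,dot,dou,doy,dsy,dtu,dty,duy,eio,eis,eko,ely,eos,ikl,iky,kls,klt,klu,ksu,lou] rk=33  ker:eik,eil,eks,eku,eou,eoy,esy,iko,iks,ily,ios,isy,kly,kos,ktu,kty,kuy,lsu,ltu,lty,luy,osy,otu,oty,ouy,tuy
∂3: piv[deil,deou,diks,disy,dotu,doty,douy,dtuy,eiko,eiks,eios,ekos,eosy,ikly,klsu,kltu,klty,kluy,ktuy] rk=19  ker:ikos,ltuy,otuy
∂2c = −{d,e} + {d,l} + {d,o} − {d,s} + 3·{d,t} − 2·{d,u} − {d,y} + 2·{e,i} − {e,k} − 2·{e,l} − {e,o} − {e,s} + {e,u} + {e,y} + 2·{i,l} + {i,o} + 3·{i,s} − {i,t} − 3·{i,y} − {k,l} − {k,o} − {k,t} − 2·{k,u} + 4·{k,y} − {l,o} + {l,s} − {l,t} + {l,y} + 2·{o,s} + 2·{o,t} − 3·{o,u} − 2·{o,y} + {s,u} + 3·{s,y} + 2·{t,u} − 3·{u,y}

cycle:no boundary:no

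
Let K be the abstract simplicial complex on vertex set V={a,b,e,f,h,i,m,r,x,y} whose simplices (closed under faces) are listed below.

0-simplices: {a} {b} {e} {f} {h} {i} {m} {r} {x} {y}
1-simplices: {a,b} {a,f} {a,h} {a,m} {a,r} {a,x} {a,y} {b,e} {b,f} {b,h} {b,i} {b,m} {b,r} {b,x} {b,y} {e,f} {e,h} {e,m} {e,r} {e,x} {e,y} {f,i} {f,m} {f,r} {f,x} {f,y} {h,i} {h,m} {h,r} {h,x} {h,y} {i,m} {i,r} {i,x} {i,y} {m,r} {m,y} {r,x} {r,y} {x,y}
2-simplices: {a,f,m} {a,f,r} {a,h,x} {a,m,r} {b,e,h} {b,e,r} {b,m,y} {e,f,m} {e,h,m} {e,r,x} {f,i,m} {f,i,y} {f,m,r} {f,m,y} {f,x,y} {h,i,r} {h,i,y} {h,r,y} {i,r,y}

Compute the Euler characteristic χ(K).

χ(K)=-11

n_0=10 n_1=40 n_2=19
χ=+10−40+19=-11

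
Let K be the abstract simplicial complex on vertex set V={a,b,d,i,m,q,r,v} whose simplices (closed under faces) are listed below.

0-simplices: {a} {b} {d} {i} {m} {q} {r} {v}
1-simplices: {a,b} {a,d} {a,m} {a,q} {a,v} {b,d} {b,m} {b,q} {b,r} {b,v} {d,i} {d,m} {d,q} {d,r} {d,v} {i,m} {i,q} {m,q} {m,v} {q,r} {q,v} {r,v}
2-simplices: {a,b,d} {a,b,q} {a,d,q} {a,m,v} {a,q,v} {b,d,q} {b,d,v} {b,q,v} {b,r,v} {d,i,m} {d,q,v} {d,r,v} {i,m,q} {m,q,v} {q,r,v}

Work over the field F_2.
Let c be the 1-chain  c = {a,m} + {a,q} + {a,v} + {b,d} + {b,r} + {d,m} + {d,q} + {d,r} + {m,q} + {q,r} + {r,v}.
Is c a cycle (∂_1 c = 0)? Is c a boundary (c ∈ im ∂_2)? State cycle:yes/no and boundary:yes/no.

n_0=8 n_1=22 n_2=15  [Z2]
∂1: piv[ab,ad,am,aq,av,br,di] rk=7  ker:bd,bm,bq,bv,dm,dq,dr,dv,im,iq,mq,mv,qr,qv,rv
∂2: piv[abd,abq,adq,amv,aqv,bdv,bqv,brv,dim,drv,imq,mqv,qrv] rk=13  ker:bdq,dqv
∂1c = {a} + {m}

cycle:no boundary:no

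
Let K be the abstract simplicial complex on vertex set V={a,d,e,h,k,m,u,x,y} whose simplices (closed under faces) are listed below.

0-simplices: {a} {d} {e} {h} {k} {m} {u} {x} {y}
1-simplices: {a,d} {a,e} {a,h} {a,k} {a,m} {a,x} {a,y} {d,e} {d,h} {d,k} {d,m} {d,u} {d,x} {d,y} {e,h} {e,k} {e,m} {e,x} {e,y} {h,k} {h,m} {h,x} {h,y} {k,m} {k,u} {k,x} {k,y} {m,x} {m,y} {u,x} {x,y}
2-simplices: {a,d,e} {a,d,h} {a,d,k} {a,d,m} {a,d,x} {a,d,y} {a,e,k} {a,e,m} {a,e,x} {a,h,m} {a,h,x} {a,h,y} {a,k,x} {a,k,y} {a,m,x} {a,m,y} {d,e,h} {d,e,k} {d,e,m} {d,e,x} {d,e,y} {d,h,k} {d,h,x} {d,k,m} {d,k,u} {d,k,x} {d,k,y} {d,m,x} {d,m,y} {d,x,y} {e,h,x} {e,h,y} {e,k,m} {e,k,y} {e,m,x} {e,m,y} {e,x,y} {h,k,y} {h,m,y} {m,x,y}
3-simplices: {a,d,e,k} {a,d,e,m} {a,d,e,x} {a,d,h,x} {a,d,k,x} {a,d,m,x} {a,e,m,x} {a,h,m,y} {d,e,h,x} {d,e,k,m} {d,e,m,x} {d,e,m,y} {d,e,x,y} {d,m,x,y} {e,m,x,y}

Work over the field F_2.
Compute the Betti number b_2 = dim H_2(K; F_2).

b_2=5

n_0=9 n_1=31 n_2=40 n_3=15  [Z2]
∂1: piv[ad,ae,ah,ak,am,ax,ay,du] rk=8  ker:de,dh,dk,dm,dx,dy,eh,ek,em,ex,ey,hk,hm,hx,hy,km,ku,kx,ky,mx,my,ux,xy
∂2: piv[ade,adh,adk,adm,adx,ady,aek,aem,aex,ahm,ahx,ahy,akx,aky,amx,amy,deh,dey,dhk,dkm,dku,dxy] rk=22  ker:dek,dem,dex,dhx,dkx,dky,dmx,dmy,ehx,ehy,ekm,eky,emx,emy,exy,hky,hmy,mxy
∂3: piv[adek,adem,adex,adhx,adkx,admx,aemx,ahmy,dehx,dekm,demy,dexy,dmxy] rk=13  ker:demx,emxy
b_2=(40−22)−13=5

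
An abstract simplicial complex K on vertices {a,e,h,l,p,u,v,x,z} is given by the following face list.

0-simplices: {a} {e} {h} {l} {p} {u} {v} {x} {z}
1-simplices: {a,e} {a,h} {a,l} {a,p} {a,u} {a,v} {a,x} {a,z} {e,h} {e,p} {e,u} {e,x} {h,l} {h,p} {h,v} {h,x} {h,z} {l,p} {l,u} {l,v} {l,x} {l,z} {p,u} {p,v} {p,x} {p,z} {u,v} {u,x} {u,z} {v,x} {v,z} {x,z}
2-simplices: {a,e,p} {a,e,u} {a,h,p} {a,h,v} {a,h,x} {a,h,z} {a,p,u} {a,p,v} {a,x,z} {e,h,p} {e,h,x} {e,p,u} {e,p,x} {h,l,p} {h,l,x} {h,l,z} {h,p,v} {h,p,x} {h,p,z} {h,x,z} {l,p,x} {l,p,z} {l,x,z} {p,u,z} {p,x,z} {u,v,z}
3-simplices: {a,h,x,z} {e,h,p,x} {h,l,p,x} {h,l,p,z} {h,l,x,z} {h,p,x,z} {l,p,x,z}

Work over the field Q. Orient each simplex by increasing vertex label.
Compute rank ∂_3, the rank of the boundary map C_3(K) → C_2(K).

n_0=9 n_1=32 n_2=26 n_3=7  [Q]
∂1: piv[ae,ah,al,ap,au,av,ax,az] rk=8  ker:eh,ep,eu,ex,hl,hp,hv,hx,hz,lp,lu,lv,lx,lz,pu,pv,px,pz,uv,ux,uz,vx,vz,xz
∂2: piv[aep,aeu,ahp,ahv,ahx,ahz,apu,apv,axz,ehp,ehx,epx,hlp,hlx,hlz,hpz,puz,uvz] rk=18  ker:epu,hpv,hpx,hxz,lpx,lpz,lxz,pxz
∂3: piv[ahxz,ehpx,hlpx,hlpz,hlxz,hpxz] rk=6  ker:lpxz
rk∂_3=6

rank∂_3=6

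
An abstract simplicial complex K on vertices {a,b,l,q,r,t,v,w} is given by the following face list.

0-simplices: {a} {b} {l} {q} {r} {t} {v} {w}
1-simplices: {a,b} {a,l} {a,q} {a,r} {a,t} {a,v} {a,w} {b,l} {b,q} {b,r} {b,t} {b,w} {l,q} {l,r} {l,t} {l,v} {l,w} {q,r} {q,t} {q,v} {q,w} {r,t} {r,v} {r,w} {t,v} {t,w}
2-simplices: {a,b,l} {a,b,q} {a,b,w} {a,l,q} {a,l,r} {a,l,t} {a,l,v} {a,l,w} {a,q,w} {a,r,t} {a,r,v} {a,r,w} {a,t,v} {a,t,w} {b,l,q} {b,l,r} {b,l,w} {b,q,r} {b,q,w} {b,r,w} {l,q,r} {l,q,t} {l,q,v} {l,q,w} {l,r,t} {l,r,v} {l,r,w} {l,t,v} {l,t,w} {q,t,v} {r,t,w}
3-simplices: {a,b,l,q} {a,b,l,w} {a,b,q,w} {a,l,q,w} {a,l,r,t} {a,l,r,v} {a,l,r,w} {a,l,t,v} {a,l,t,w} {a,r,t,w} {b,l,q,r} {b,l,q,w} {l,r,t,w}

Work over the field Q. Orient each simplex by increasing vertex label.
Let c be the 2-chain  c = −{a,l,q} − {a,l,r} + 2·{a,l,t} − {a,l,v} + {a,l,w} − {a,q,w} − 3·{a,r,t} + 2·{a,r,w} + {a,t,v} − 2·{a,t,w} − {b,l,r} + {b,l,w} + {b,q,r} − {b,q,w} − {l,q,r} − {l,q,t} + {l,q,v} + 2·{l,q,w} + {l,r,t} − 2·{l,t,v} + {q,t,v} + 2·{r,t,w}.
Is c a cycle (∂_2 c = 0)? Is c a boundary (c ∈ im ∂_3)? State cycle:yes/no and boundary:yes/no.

n_0=8 n_1=26 n_2=31 n_3=13  [Q]
∂1: piv[ab,al,aq,ar,at,av,aw] rk=7  ker:bl,bq,br,bt,bw,lq,lr,lt,lv,lw,qr,qt,qv,qw,rt,rv,rw,tv,tw
∂2: piv[abl,abq,abw,alq,alr,alt,alv,alw,aqw,art,arv,arw,atv,atw,blr,bqr,lqt,lqv] rk=18  ker:blq,blw,bqw,brw,lqr,lqw,lrt,lrv,lrw,ltv,ltw,qtv,rtw
∂3: piv[ablq,ablw,abqw,alqw,alrt,alrv,alrw,altv,altw,artw,blqr] rk=11  ker:blqw,lrtw
∂2c = 0
c vs im∂3: residual ≠ 0 ⇒ not boundary

cycle:yes boundary:no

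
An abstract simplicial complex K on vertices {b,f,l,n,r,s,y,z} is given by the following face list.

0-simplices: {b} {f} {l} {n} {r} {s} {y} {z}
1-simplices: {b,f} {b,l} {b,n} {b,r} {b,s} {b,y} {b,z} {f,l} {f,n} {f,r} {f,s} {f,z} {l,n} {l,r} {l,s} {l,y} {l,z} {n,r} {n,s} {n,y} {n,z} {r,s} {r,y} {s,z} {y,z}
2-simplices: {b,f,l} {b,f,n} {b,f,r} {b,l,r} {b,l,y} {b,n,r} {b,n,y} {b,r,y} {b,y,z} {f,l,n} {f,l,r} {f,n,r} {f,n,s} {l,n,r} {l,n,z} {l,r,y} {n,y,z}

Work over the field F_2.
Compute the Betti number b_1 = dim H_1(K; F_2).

n_0=8 n_1=25 n_2=17  [Z2]
∂1: piv[bf,bl,bn,br,bs,by,bz] rk=7  ker:fl,fn,fr,fs,fz,ln,lr,ls,ly,lz,nr,ns,ny,nz,rs,ry,sz,yz
∂2: piv[bfl,bfn,bfr,blr,bly,bnr,bny,bry,byz,fln,fns,lnz,nyz] rk=13  ker:flr,fnr,lnr,lry
b_1=(25−7)−13=5

b_1=5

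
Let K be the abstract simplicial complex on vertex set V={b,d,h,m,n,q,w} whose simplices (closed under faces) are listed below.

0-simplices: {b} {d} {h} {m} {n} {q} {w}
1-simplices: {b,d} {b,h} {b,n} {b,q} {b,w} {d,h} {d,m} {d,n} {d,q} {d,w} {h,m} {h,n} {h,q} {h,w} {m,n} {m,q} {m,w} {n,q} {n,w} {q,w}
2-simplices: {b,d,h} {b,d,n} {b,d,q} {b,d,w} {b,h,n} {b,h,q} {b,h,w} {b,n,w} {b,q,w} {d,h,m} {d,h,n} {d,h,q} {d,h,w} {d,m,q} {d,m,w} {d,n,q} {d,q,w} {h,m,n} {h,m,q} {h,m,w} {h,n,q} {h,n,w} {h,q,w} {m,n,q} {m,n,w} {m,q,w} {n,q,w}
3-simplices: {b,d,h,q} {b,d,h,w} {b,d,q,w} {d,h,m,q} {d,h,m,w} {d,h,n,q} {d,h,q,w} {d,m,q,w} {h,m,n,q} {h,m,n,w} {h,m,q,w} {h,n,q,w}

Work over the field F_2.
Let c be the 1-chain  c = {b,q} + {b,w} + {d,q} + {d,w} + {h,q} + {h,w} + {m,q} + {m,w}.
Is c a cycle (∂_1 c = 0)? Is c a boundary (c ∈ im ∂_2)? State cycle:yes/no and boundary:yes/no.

cycle:yes boundary:yes

n_0=7 n_1=20 n_2=27 n_3=12  [Z2]
∂1: piv[bd,bh,bn,bq,bw,dm] rk=6  ker:dh,dn,dq,dw,hm,hn,hq,hw,mn,mq,mw,nq,nw,qw
∂2: piv[bdh,bdn,bdq,bdw,bhn,bhq,bhw,bnw,bqw,dhm,dmq,dmw,dnq,hmn] rk=14  ker:dhn,dhq,dhw,dqw,hmq,hmw,hnq,hnw,hqw,mnq,mnw,mqw,nqw
∂3: piv[bdhq,bdhw,bdqw,dhmq,dhmw,dhnq,dhqw,dmqw,hmnq,hmnw,hnqw] rk=11  ker:hmqw
∂1c = 0
c vs im∂2: reduces to 0 ⇒ boundary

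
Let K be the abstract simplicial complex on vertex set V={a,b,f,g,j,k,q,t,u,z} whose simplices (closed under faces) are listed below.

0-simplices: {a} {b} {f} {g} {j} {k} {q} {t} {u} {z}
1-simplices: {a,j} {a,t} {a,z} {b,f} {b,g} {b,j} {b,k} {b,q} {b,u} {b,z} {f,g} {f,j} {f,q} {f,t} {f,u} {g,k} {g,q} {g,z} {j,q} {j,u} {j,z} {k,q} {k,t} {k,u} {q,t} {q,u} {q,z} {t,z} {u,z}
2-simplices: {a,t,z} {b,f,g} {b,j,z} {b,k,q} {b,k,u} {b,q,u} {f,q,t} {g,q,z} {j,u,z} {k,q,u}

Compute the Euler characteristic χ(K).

χ(K)=-9

n_0=10 n_1=29 n_2=10
χ=+10−29+10=-9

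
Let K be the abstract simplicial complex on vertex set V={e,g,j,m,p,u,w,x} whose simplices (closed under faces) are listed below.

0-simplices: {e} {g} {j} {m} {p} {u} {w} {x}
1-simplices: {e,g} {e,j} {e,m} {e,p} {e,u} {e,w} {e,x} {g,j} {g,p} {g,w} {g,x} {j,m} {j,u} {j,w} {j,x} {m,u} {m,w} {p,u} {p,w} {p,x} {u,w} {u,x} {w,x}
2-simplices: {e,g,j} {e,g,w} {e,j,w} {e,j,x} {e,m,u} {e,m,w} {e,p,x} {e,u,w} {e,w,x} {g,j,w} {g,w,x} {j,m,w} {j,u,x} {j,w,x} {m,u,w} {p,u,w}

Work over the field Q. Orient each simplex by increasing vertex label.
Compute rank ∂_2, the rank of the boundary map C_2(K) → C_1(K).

rank∂_2=13

n_0=8 n_1=23 n_2=16  [Q]
∂1: piv[eg,ej,em,ep,eu,ew,ex] rk=7  ker:gj,gp,gw,gx,jm,ju,jw,jx,mu,mw,pu,pw,px,uw,ux,wx
∂2: piv[egj,egw,ejw,ejx,emu,emw,epx,euw,ewx,gwx,jmw,jux,puw] rk=13  ker:gjw,jwx,muw
rk∂_2=13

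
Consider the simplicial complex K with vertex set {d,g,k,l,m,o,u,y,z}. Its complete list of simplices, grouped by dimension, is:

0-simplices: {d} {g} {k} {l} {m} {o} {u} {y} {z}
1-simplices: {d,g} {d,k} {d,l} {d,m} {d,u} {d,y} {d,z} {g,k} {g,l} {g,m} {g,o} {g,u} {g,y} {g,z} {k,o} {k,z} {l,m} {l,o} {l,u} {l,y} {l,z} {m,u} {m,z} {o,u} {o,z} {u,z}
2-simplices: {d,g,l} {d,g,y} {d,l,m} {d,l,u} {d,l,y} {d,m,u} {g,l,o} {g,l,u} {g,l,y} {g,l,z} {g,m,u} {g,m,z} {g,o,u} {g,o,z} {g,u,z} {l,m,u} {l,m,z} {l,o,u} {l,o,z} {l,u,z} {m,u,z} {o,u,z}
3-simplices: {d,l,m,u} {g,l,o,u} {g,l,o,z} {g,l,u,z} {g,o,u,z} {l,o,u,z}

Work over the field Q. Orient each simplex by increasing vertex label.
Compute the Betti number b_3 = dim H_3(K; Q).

b_3=1

n_0=9 n_1=26 n_2=22 n_3=6  [Q]
∂1: piv[dg,dk,dl,dm,du,dy,dz,go] rk=8  ker:gk,gl,gm,gu,gy,gz,ko,kz,lm,lo,lu,ly,lz,mu,mz,ou,oz,uz
∂2: piv[dgl,dgy,dlm,dlu,dly,dmu,glo,glu,glz,gmu,gmz,gou,goz,guz] rk=14  ker:gly,lmu,lmz,lou,loz,luz,muz,ouz
∂3: piv[dlmu,glou,gloz,gluz,gouz] rk=5  ker:louz
b_3=(6−5)−0=1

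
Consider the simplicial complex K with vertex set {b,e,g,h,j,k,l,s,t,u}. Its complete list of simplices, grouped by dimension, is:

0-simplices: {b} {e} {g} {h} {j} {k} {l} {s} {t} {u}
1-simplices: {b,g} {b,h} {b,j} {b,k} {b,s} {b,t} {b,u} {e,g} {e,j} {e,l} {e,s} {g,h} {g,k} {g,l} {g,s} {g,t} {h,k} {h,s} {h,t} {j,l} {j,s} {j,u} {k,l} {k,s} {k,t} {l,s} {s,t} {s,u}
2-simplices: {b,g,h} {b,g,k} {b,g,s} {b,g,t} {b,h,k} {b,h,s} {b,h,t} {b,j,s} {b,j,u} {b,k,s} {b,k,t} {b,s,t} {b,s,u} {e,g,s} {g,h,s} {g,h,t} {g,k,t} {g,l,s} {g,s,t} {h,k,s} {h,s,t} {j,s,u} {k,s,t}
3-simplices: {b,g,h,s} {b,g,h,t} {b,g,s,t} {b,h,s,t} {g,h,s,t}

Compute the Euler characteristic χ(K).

χ(K)=0

n_0=10 n_1=28 n_2=23 n_3=5
χ=+10−28+23−5=0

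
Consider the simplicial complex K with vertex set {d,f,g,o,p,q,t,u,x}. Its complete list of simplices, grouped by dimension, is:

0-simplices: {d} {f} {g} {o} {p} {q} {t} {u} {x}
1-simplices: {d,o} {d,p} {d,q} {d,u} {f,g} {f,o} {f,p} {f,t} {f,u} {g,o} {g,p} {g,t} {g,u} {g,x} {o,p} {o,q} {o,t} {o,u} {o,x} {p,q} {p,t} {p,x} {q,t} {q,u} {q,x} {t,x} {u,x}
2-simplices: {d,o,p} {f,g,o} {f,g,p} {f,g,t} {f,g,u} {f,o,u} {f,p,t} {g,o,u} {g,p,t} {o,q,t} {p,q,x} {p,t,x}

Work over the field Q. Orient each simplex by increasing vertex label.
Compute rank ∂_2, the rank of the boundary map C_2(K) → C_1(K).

rank∂_2=10

n_0=9 n_1=27 n_2=12  [Q]
∂1: piv[do,dp,dq,du,fg,fo,ft,gx] rk=8  ker:fp,fu,go,gp,gt,gu,op,oq,ot,ou,ox,pq,pt,px,qt,qu,qx,tx,ux
∂2: piv[dop,fgo,fgp,fgt,fgu,fou,fpt,oqt,pqx,ptx] rk=10  ker:gou,gpt
rk∂_2=10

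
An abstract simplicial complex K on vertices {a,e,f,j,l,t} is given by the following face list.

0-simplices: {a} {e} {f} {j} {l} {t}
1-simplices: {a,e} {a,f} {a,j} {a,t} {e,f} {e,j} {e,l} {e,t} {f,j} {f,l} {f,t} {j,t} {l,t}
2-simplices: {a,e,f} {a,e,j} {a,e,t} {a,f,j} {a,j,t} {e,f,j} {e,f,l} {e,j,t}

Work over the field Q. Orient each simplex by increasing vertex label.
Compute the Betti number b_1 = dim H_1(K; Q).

b_1=2

n_0=6 n_1=13 n_2=8  [Q]
∂1: piv[ae,af,aj,at,el] rk=5  ker:ef,ej,et,fj,fl,ft,jt,lt
∂2: piv[aef,aej,aet,afj,ajt,efl] rk=6  ker:efj,ejt
b_1=(13−5)−6=2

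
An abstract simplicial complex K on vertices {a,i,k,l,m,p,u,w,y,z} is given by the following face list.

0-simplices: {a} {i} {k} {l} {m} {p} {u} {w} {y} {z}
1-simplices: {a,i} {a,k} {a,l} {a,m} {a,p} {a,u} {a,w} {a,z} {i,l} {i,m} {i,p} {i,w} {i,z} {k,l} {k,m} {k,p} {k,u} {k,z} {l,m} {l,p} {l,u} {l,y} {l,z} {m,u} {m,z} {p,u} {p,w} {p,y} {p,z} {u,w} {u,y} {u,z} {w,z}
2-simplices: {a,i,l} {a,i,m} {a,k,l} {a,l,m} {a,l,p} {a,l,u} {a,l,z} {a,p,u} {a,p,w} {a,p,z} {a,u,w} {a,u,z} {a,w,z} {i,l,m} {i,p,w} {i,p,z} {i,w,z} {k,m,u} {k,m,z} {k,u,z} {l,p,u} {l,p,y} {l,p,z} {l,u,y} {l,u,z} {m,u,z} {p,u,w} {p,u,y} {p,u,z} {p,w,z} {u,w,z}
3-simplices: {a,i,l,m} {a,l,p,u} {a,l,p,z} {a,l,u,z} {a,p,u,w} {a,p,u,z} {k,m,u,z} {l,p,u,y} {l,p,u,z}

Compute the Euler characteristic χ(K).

n_0=10 n_1=33 n_2=31 n_3=9
χ=+10−33+31−9=-1

χ(K)=-1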